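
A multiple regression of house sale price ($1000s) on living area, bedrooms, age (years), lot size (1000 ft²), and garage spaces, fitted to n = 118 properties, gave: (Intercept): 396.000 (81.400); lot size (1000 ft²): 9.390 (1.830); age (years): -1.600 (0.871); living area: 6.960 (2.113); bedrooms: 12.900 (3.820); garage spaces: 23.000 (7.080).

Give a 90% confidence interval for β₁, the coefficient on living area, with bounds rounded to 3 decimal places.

(3.455, 10.465)

Read off: b = 6.960, SE = 2.113 for living area.
df = n − k − 1 = 118 − 5 − 1 = 112.
t* = t_{0.05, 112} = 1.658573.
Margin = t* × SE = 1.658573 × 2.113 = 3.50456.
CI: 6.960 ± 3.50456 → (3.455, 10.465).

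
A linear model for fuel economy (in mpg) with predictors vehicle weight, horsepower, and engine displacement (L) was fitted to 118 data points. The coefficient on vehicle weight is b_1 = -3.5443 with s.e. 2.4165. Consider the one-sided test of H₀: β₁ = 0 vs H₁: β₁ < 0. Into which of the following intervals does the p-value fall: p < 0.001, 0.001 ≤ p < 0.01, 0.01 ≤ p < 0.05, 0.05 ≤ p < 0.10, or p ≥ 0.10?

t = -3.5443 / 2.4165 = -1.467.
df = n − k − 1 = 118 − 3 − 1 = 114.
One-sided p = P(T_{114} < t) ≈ 0.0726.
So 0.05 ≤ p < 0.10.

0.05 ≤ p < 0.10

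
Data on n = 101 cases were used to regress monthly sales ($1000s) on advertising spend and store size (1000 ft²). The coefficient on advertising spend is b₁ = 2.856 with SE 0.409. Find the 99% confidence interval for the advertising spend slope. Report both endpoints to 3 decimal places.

df = n − k − 1 = 101 − 2 − 1 = 98.
t* = t_{0.005, 98} = 2.626931.
Margin = t* × SE = 2.626931 × 0.409 = 1.07441.
CI: 2.856 ± 1.07441 → (1.782, 3.930).
With 99% confidence, each one-unit increase in advertising spend is associated with a change of between 1.782 and 3.930 $1000s in monthly sales, holding the other predictors fixed.

(1.782, 3.930)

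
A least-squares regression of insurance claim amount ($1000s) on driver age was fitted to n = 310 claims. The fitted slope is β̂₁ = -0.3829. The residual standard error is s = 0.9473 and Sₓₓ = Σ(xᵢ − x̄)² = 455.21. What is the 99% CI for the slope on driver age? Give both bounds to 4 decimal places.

(-0.4980, -0.2678)

SE(β̂₁) = s/√Sₓₓ = 0.9473/√455.21 = 0.0443999.
df = n − 2 = 308.
t* = t_{0.005, 308} = 2.591886.
Margin = t* × SE = 2.591886 × 0.0443999 = 0.115079.
CI: -0.3829 ± 0.115079 → (-0.4980, -0.2678).
With 99% confidence, each one-unit increase in driver age is associated with a change of between -0.4980 and -0.2678 $1000s in insurance claim amount.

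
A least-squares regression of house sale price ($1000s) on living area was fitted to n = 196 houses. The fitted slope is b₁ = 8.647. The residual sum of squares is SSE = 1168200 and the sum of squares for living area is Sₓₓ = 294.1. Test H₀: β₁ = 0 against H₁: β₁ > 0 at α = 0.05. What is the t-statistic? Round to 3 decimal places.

t = 1.911

MSE = SSE/(n − 2) = 1168200/194 = 6021.65.
SE(b₁) = √(MSE/Sₓₓ) = √(6021.65/294.1) = 4.52491.
t = 8.647 / 4.52491 = 1.911.
df = n − 2 = 194.
One-sided p ≈ 0.0287, which is < 0.05, so reject H₀.
There is evidence that the true slope on living area is positive.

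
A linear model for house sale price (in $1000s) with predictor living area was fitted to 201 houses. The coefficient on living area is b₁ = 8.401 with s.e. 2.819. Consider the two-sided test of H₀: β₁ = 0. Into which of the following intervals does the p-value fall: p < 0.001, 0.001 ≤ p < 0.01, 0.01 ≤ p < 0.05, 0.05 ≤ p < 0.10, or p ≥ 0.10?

t = 8.401 / 2.819 = 2.980.
df = n − 2 = 201 − 2 = 199.
Two-sided p = 2·P(T_{199} > |t|) ≈ 0.0032.
So 0.001 ≤ p < 0.01.

0.001 ≤ p < 0.01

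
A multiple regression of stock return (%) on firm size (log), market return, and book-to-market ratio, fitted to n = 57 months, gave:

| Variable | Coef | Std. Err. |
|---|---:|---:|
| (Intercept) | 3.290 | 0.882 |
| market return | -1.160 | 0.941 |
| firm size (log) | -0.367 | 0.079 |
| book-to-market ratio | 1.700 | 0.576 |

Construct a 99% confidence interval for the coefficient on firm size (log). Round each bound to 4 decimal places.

Read off: b = -0.367, SE = 0.079 for firm size (log).
df = n − k − 1 = 57 − 3 − 1 = 53.
t* = t_{0.005, 53} = 2.671823.
Margin = t* × SE = 2.671823 × 0.079 = 0.211074.
CI: -0.367 ± 0.211074 → (-0.5781, -0.1559).

(-0.5781, -0.1559)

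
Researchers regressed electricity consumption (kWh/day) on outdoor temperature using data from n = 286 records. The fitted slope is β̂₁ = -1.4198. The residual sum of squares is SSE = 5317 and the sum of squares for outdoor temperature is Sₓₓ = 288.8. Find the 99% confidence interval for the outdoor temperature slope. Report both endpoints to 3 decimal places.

(-2.080, -0.760)

MSE = SSE/(n − 2) = 5317/284 = 18.7218.
SE(β̂₁) = √(MSE/Sₓₓ) = √(18.7218/288.8) = 0.25461.
df = n − 2 = 284.
t* = t_{0.005, 284} = 2.593251.
Margin = t* × SE = 2.593251 × 0.25461 = 0.66027.
CI: -1.4198 ± 0.66027 → (-2.080, -0.760).
With 99% confidence, each one-unit increase in outdoor temperature is associated with a change of between -2.080 and -0.760 kWh/day in electricity consumption.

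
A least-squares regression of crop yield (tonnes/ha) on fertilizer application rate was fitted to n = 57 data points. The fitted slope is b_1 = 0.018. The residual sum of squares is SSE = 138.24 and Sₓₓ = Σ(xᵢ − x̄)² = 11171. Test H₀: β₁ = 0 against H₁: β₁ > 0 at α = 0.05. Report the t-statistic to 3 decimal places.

MSE = SSE/(n − 2) = 138.24/55 = 2.51345.
SE(b_1) = √(MSE/Sₓₓ) = √(2.51345/11171) = 0.0149999.
t = 0.018 / 0.0149999 = 1.200.
df = n − 2 = 55.
One-sided p ≈ 0.1176, which is ≥ 0.05, so fail to reject H₀.
The data do not give significant evidence that the true slope on fertilizer application rate is positive.

t = 1.200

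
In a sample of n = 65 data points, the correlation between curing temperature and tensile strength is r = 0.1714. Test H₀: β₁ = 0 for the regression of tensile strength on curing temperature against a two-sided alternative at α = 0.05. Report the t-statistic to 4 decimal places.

t = r·√(n − 2)/√(1 − r²) = 0.1714·√63/√0.970622 = 1.3809.
df = n − 2 = 63.
Two-sided p ≈ 0.1722, which is ≥ 0.05, so fail to reject H₀.
The data do not give significant evidence of a linear association between curing temperature and tensile strength.

t = 1.3809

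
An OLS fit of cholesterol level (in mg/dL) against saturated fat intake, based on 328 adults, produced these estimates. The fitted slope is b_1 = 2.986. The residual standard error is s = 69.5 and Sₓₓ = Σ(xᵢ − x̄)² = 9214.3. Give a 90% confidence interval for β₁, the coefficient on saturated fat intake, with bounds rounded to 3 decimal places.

SE(b_1) = s/√Sₓₓ = 69.5/√9214.3 = 0.724025.
df = n − 2 = 326.
t* = t_{0.05, 326} = 1.649541.
Margin = t* × SE = 1.649541 × 0.724025 = 1.19431.
CI: 2.986 ± 1.19431 → (1.792, 4.180).
With 90% confidence, each one-unit increase in saturated fat intake is associated with a change of between 1.792 and 4.180 mg/dL in cholesterol level.

(1.792, 4.180)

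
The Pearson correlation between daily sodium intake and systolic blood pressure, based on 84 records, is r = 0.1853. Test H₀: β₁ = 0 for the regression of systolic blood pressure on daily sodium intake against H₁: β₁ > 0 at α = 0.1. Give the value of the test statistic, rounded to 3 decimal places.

t = 1.708

t = r·√(n − 2)/√(1 − r²) = 0.1853·√82/√0.965664 = 1.708.
df = n − 2 = 82.
One-sided p ≈ 0.0458, which is < 0.1, so reject H₀.
There is evidence of a linear association between daily sodium intake and systolic blood pressure.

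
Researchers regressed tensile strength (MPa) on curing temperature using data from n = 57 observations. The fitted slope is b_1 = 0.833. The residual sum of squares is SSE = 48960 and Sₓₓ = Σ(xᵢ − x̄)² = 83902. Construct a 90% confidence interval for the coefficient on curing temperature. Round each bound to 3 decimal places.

MSE = SSE/(n − 2) = 48960/55 = 890.182.
SE(b_1) = √(MSE/Sₓₓ) = √(890.182/83902) = 0.103004.
df = n − 2 = 55.
t* = t_{0.05, 55} = 1.673034.
Margin = t* × SE = 1.673034 × 0.103004 = 0.17233.
CI: 0.833 ± 0.17233 → (0.661, 1.005).
With 90% confidence, each one-unit increase in curing temperature is associated with a change of between 0.661 and 1.005 MPa in tensile strength.

(0.661, 1.005)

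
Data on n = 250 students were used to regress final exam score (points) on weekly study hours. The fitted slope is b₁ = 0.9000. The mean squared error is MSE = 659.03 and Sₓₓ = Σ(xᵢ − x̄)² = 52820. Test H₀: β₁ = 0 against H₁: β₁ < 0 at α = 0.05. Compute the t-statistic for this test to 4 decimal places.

SE(b₁) = √(MSE/Sₓₓ) = √(659.03/52820) = 0.1117.
t = 0.9000 / 0.1117 = 8.0573.
df = n − 2 = 248.
One-sided p ≈ 1.0000, which is ≥ 0.05, so fail to reject H₀.
The data do not give significant evidence that the true slope on weekly study hours is negative.

t = 8.0573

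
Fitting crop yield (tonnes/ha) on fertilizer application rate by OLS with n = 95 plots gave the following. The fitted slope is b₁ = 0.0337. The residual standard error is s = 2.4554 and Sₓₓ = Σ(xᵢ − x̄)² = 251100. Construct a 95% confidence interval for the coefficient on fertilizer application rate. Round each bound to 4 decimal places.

(0.0240, 0.0434)

SE(b₁) = s/√Sₓₓ = 2.4554/√251100 = 0.00490003.
df = n − 2 = 93.
t* = t_{0.025, 93} = 1.985802.
Margin = t* × SE = 1.985802 × 0.00490003 = 0.009730.
CI: 0.0337 ± 0.009730 → (0.0240, 0.0434).
With 95% confidence, each one-unit increase in fertilizer application rate is associated with a change of between 0.0240 and 0.0434 tonnes/ha in crop yield.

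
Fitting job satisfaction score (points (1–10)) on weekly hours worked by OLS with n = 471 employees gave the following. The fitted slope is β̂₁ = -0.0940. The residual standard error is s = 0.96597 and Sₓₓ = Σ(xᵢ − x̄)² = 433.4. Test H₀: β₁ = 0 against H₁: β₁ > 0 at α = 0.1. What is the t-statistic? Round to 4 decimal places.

t = -2.0259

SE(β̂₁) = s/√Sₓₓ = 0.96597/√433.4 = 0.0464001.
t = -0.0940 / 0.0464001 = -2.0259.
df = n − 2 = 469.
One-sided p ≈ 0.9783, which is ≥ 0.1, so fail to reject H₀.
The data do not give significant evidence that the true slope on weekly hours worked is positive.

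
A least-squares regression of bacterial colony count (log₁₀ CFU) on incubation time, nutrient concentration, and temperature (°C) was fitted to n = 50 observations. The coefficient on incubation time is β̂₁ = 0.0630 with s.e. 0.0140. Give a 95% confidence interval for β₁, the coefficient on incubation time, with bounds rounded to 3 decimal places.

(0.035, 0.091)

df = n − k − 1 = 50 − 3 − 1 = 46.
t* = t_{0.025, 46} = 2.012896.
Margin = t* × SE = 2.012896 × 0.0140 = 0.02818.
CI: 0.0630 ± 0.02818 → (0.035, 0.091).
With 95% confidence, each one-unit increase in incubation time is associated with a change of between 0.035 and 0.091 log₁₀ CFU in bacterial colony count, holding the other predictors fixed.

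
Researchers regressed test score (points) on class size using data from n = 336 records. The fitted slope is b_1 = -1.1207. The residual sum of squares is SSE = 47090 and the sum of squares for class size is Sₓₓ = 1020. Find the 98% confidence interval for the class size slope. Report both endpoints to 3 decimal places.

(-1.990, -0.252)

MSE = SSE/(n − 2) = 47090/334 = 140.988.
SE(b_1) = √(MSE/Sₓₓ) = √(140.988/1020) = 0.371784.
df = n − 2 = 334.
t* = t_{0.01, 334} = 2.337564.
Margin = t* × SE = 2.337564 × 0.371784 = 0.86907.
CI: -1.1207 ± 0.86907 → (-1.990, -0.252).
With 98% confidence, each one-unit increase in class size is associated with a change of between -1.990 and -0.252 points in test score.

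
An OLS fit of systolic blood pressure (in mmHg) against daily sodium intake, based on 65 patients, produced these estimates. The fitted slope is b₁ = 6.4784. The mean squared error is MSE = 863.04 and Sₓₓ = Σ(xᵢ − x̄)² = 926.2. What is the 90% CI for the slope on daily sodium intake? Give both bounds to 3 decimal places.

(4.867, 8.090)

SE(b₁) = √(MSE/Sₓₓ) = √(863.04/926.2) = 0.965302.
df = n − 2 = 63.
t* = t_{0.05, 63} = 1.669402.
Margin = t* × SE = 1.669402 × 0.965302 = 1.61148.
CI: 6.4784 ± 1.61148 → (4.867, 8.090).
With 90% confidence, each one-unit increase in daily sodium intake is associated with a change of between 4.867 and 8.090 mmHg in systolic blood pressure.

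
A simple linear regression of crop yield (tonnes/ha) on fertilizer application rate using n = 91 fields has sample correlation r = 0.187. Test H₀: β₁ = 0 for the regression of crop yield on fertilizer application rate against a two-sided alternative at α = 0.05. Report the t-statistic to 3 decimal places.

t = 1.796

t = r·√(n − 2)/√(1 − r²) = 0.187·√89/√0.965031 = 1.796.
df = n − 2 = 89.
Two-sided p ≈ 0.0759, which is ≥ 0.05, so fail to reject H₀.
The data do not give significant evidence of a linear association between fertilizer application rate and crop yield.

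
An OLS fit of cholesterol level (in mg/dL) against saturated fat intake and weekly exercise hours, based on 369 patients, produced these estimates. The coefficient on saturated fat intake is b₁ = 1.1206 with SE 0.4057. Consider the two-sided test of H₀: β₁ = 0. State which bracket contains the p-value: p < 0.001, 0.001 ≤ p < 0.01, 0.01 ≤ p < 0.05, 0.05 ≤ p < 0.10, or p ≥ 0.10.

t = 1.1206 / 0.4057 = 2.762.
df = n − k − 1 = 369 − 2 − 1 = 366.
Two-sided p = 2·P(T_{366} > |t|) ≈ 0.0060.
So 0.001 ≤ p < 0.01.

0.001 ≤ p < 0.01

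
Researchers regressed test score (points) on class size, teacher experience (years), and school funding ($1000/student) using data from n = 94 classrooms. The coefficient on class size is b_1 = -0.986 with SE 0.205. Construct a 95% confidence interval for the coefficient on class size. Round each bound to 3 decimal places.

df = n − k − 1 = 94 − 3 − 1 = 90.
t* = t_{0.025, 90} = 1.986675.
Margin = t* × SE = 1.986675 × 0.205 = 0.40727.
CI: -0.986 ± 0.40727 → (-1.393, -0.579).
With 95% confidence, each one-unit increase in class size is associated with a change of between -1.393 and -0.579 points in test score, holding the other predictors fixed.

(-1.393, -0.579)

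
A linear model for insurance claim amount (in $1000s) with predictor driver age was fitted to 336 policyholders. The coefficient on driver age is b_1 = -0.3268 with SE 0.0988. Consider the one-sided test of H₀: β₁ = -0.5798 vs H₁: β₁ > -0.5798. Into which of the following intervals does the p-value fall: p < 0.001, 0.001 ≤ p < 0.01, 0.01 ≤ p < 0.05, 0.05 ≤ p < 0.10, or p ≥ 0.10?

0.001 ≤ p < 0.01

t = (-0.3268 − (-0.5798)) / 0.0988 = 2.561.
df = n − 2 = 336 − 2 = 334.
One-sided p = P(T_{334} > t) ≈ 0.0054.
So 0.001 ≤ p < 0.01.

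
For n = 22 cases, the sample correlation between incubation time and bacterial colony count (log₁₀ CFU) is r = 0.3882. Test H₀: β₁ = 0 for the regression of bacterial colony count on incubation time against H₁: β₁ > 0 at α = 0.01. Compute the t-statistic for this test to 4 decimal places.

t = 1.8838

t = r·√(n − 2)/√(1 − r²) = 0.3882·√20/√0.849301 = 1.8838.
df = n − 2 = 20.
One-sided p ≈ 0.0371, which is ≥ 0.01, so fail to reject H₀.
The data do not give significant evidence of a linear association between incubation time and bacterial colony count.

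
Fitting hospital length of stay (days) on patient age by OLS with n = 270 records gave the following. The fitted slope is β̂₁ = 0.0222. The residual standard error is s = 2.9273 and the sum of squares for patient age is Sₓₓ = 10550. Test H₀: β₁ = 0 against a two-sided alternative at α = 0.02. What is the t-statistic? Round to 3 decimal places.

t = 0.779

SE(β̂₁) = s/√Sₓₓ = 2.9273/√10550 = 0.0284997.
t = 0.0222 / 0.0284997 = 0.779.
df = n − 2 = 268.
Two-sided p ≈ 0.4367, which is ≥ 0.02, so fail to reject H₀.
The data do not give significant evidence of an association between patient age and hospital length of stay.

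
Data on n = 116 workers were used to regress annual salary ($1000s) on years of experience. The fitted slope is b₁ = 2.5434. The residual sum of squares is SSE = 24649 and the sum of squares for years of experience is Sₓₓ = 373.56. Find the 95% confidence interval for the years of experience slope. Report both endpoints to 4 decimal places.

(1.0363, 4.0505)

MSE = SSE/(n − 2) = 24649/114 = 216.219.
SE(b₁) = √(MSE/Sₓₓ) = √(216.219/373.56) = 0.760794.
df = n − 2 = 114.
t* = t_{0.025, 114} = 1.980992.
Margin = t* × SE = 1.980992 × 0.760794 = 1.507127.
CI: 2.5434 ± 1.507127 → (1.0363, 4.0505).
With 95% confidence, each one-unit increase in years of experience is associated with a change of between 1.0363 and 4.0505 $1000s in annual salary.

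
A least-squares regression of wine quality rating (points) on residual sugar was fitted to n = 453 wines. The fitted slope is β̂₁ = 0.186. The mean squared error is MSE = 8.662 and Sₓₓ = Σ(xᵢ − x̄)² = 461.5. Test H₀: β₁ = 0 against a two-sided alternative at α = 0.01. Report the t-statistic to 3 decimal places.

SE(β̂₁) = √(MSE/Sₓₓ) = √(8.662/461.5) = 0.137001.
t = 0.186 / 0.137001 = 1.358.
df = n − 2 = 451.
Two-sided p ≈ 0.1753, which is ≥ 0.01, so fail to reject H₀.
The data do not give significant evidence of an association between residual sugar and wine quality rating.

t = 1.358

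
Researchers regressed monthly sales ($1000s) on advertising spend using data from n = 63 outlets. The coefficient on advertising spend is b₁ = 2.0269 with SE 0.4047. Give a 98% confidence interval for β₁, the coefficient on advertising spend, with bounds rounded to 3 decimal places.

df = n − 2 = 63 − 2 = 61.
t* = t_{0.01, 61} = 2.389047.
Margin = t* × SE = 2.389047 × 0.4047 = 0.96685.
CI: 2.0269 ± 0.96685 → (1.060, 2.994).
With 98% confidence, each one-unit increase in advertising spend is associated with a change of between 1.060 and 2.994 $1000s in monthly sales.

(1.060, 2.994)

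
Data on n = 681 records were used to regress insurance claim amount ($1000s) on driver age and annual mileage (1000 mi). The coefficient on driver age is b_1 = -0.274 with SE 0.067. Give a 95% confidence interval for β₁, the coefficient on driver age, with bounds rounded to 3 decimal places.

df = n − k − 1 = 681 − 2 − 1 = 678.
t* = t_{0.025, 678} = 1.963469.
Margin = t* × SE = 1.963469 × 0.067 = 0.13155.
CI: -0.274 ± 0.13155 → (-0.406, -0.142).
With 95% confidence, each one-unit increase in driver age is associated with a change of between -0.406 and -0.142 $1000s in insurance claim amount, holding the other predictors fixed.

(-0.406, -0.142)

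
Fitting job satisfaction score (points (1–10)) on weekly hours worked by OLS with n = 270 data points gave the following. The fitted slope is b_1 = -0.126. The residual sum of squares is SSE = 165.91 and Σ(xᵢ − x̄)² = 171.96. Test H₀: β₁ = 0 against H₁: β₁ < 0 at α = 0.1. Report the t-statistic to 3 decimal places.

t = -2.100

MSE = SSE/(n − 2) = 165.91/268 = 0.619067.
SE(b_1) = √(MSE/Sₓₓ) = √(0.619067/171.96) = 0.0600005.
t = -0.126 / 0.0600005 = -2.100.
df = n − 2 = 268.
One-sided p ≈ 0.0183, which is < 0.1, so reject H₀.
There is evidence that the true slope on weekly hours worked is negative.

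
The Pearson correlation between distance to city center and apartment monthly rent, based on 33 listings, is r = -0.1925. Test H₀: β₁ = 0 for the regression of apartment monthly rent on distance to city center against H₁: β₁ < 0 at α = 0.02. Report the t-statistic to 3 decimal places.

t = -1.092

t = r·√(n − 2)/√(1 − r²) = -0.1925·√31/√0.962944 = -1.092.
df = n − 2 = 31.
One-sided p ≈ 0.1416, which is ≥ 0.02, so fail to reject H₀.
The data do not give significant evidence of a linear association between distance to city center and apartment monthly rent.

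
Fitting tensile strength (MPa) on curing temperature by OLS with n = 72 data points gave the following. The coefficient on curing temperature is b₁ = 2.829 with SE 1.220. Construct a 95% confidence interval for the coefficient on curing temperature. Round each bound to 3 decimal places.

df = n − 2 = 72 − 2 = 70.
t* = t_{0.025, 70} = 1.994437.
Margin = t* × SE = 1.994437 × 1.220 = 2.43321.
CI: 2.829 ± 2.43321 → (0.396, 5.262).
With 95% confidence, each one-unit increase in curing temperature is associated with a change of between 0.396 and 5.262 MPa in tensile strength.

(0.396, 5.262)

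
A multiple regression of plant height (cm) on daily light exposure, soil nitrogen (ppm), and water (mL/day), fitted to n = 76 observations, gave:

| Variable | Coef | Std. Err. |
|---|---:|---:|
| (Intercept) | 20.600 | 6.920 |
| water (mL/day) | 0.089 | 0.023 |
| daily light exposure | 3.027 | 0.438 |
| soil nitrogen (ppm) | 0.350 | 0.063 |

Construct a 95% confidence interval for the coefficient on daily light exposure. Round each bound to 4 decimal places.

(2.1539, 3.9001)

Read off: b = 3.027, SE = 0.438 for daily light exposure.
df = n − k − 1 = 76 − 3 − 1 = 72.
t* = t_{0.025, 72} = 1.993464.
Margin = t* × SE = 1.993464 × 0.438 = 0.873137.
CI: 3.027 ± 0.873137 → (2.1539, 3.9001).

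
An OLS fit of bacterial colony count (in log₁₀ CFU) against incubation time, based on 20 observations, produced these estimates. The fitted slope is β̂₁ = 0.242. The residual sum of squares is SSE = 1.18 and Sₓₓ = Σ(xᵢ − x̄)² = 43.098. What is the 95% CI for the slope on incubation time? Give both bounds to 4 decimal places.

MSE = SSE/(n − 2) = 1.18/18 = 0.0655556.
SE(β̂₁) = √(MSE/Sₓₓ) = √(0.0655556/43.098) = 0.039001.
df = n − 2 = 18.
t* = t_{0.025, 18} = 2.100922.
Margin = t* × SE = 2.100922 × 0.039001 = 0.081938.
CI: 0.242 ± 0.081938 → (0.1601, 0.3239).
With 95% confidence, each one-unit increase in incubation time is associated with a change of between 0.1601 and 0.3239 log₁₀ CFU in bacterial colony count.

(0.1601, 0.3239)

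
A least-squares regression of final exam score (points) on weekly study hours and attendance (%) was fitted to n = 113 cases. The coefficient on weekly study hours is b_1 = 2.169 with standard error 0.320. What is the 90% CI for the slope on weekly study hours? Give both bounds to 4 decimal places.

(1.6382, 2.6998)

df = n − k − 1 = 113 − 2 − 1 = 110.
t* = t_{0.05, 110} = 1.658824.
Margin = t* × SE = 1.658824 × 0.320 = 0.530824.
CI: 2.169 ± 0.530824 → (1.6382, 2.6998).
With 90% confidence, each one-unit increase in weekly study hours is associated with a change of between 1.6382 and 2.6998 points in final exam score, holding the other predictors fixed.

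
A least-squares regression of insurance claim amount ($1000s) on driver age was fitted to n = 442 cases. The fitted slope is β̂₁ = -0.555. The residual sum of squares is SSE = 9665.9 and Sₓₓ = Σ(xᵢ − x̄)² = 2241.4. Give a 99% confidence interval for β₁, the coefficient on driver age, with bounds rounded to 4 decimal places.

MSE = SSE/(n − 2) = 9665.9/440 = 21.968.
SE(β̂₁) = √(MSE/Sₓₓ) = √(21.968/2241.4) = 0.099.
df = n − 2 = 440.
t* = t_{0.005, 440} = 2.587049.
Margin = t* × SE = 2.587049 × 0.099 = 0.256118.
CI: -0.555 ± 0.256118 → (-0.8111, -0.2989).
With 99% confidence, each one-unit increase in driver age is associated with a change of between -0.8111 and -0.2989 $1000s in insurance claim amount.

(-0.8111, -0.2989)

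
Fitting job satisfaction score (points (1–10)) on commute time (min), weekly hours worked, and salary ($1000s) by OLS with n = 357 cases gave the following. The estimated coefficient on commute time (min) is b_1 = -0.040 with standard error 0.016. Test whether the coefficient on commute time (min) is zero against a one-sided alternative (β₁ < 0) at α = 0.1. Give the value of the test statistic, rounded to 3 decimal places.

t = -2.500

H₀: β₁ = 0 vs H₁: β₁ < 0.
t = (b_1 − β₁⁰)/SE = -0.040 / 0.016 = -2.500.
df = n − k − 1 = 357 − 3 − 1 = 353.
One-sided p ≈ 0.0064, which is < 0.1, so reject H₀.
There is evidence that the true slope on commute time (min) is negative, holding the other predictors fixed.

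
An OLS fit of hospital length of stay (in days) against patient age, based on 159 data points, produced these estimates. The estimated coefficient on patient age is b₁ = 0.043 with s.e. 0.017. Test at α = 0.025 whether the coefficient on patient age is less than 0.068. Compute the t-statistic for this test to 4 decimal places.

t = -1.4706

H₀: β₁ = 0.068 vs H₁: β₁ < 0.068.
t = (b₁ − β₁⁰)/SE = (0.043 − 0.068) / 0.017 = -1.4706.
df = n − 2 = 159 − 2 = 157.
One-sided p ≈ 0.0717, which is ≥ 0.025, so fail to reject H₀.
The data do not give significant evidence that the true slope on patient age is below 0.068 days per unit.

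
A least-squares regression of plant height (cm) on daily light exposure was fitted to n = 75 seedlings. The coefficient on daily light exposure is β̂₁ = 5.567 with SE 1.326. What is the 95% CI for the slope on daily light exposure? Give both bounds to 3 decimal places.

df = n − 2 = 75 − 2 = 73.
t* = t_{0.025, 73} = 1.992997.
Margin = t* × SE = 1.992997 × 1.326 = 2.64271.
CI: 5.567 ± 2.64271 → (2.924, 8.210).
With 95% confidence, each one-unit increase in daily light exposure is associated with a change of between 2.924 and 8.210 cm in plant height.

(2.924, 8.210)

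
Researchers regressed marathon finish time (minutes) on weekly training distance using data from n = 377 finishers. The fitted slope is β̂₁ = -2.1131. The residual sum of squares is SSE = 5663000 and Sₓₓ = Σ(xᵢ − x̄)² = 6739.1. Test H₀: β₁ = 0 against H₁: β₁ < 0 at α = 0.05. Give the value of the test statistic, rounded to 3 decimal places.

t = -1.412

MSE = SSE/(n − 2) = 5663000/375 = 15101.3.
SE(β̂₁) = √(MSE/Sₓₓ) = √(15101.3/6739.1) = 1.49695.
t = -2.1131 / 1.49695 = -1.412.
df = n − 2 = 375.
One-sided p ≈ 0.0794, which is ≥ 0.05, so fail to reject H₀.
The data do not give significant evidence that the true slope on weekly training distance is negative.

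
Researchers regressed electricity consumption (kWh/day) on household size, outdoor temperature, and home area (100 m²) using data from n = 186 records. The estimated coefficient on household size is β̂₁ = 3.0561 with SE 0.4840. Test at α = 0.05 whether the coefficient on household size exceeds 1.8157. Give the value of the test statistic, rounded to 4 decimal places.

t = 2.5628

H₀: β₁ = 1.8157 vs H₁: β₁ > 1.8157.
t = (β̂₁ − β₁⁰)/SE = (3.0561 − 1.8157) / 0.4840 = 2.5628.
df = n − k − 1 = 186 − 3 − 1 = 182.
One-sided p ≈ 0.0056, which is < 0.05, so reject H₀.
There is evidence that the true slope on household size exceeds 1.8157 kWh/day per unit, holding the other predictors fixed.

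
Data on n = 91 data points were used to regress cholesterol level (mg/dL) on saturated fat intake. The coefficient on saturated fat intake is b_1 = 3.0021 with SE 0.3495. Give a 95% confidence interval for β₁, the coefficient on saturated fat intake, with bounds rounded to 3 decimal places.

(2.308, 3.697)

df = n − 2 = 91 − 2 = 89.
t* = t_{0.025, 89} = 1.986979.
Margin = t* × SE = 1.986979 × 0.3495 = 0.69445.
CI: 3.0021 ± 0.69445 → (2.308, 3.697).
With 95% confidence, each one-unit increase in saturated fat intake is associated with a change of between 2.308 and 3.697 mg/dL in cholesterol level.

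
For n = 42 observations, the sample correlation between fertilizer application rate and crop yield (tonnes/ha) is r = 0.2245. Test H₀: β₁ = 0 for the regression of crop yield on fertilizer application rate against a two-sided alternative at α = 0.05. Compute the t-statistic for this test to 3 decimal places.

t = 1.457

t = r·√(n − 2)/√(1 − r²) = 0.2245·√40/√0.9496 = 1.457.
df = n − 2 = 40.
Two-sided p ≈ 0.1529, which is ≥ 0.05, so fail to reject H₀.
The data do not give significant evidence of a linear association between fertilizer application rate and crop yield.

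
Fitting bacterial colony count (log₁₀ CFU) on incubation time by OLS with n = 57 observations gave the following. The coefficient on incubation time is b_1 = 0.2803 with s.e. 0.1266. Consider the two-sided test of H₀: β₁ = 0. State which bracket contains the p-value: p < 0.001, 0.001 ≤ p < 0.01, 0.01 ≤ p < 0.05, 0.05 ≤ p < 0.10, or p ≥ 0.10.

t = 0.2803 / 0.1266 = 2.214.
df = n − 2 = 57 − 2 = 55.
Two-sided p = 2·P(T_{55} > |t|) ≈ 0.0310.
So 0.01 ≤ p < 0.05.

0.01 ≤ p < 0.05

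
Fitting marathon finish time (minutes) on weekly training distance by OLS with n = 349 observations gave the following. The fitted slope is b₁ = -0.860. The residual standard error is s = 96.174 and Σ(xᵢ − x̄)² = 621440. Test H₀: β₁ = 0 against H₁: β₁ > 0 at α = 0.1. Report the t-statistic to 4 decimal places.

SE(b₁) = s/√Sₓₓ = 96.174/√621440 = 0.122.
t = -0.860 / 0.122 = -7.0492.
df = n − 2 = 347.
One-sided p ≈ 1.0000, which is ≥ 0.1, so fail to reject H₀.
The data do not give significant evidence that the true slope on weekly training distance is positive.

t = -7.0492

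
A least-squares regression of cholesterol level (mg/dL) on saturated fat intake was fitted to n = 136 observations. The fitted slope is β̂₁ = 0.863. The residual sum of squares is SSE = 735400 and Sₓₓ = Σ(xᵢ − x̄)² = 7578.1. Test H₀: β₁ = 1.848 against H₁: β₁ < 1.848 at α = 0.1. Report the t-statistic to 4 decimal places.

t = -1.1575

MSE = SSE/(n − 2) = 735400/134 = 5488.06.
SE(β̂₁) = √(MSE/Sₓₓ) = √(5488.06/7578.1) = 0.850999.
t = (0.863 − 1.848) / 0.850999 = -1.1575.
df = n − 2 = 134.
One-sided p ≈ 0.1246, which is ≥ 0.1, so fail to reject H₀.
The data do not give significant evidence that the true slope on saturated fat intake is below 1.848 mg/dL per unit.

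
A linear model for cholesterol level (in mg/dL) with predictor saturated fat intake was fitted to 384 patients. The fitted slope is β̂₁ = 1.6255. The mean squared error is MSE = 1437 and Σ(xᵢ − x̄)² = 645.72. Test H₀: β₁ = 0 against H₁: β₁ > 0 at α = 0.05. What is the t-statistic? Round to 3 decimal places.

SE(β̂₁) = √(MSE/Sₓₓ) = √(1437/645.72) = 1.49179.
t = 1.6255 / 1.49179 = 1.090.
df = n − 2 = 382.
One-sided p ≈ 0.1383, which is ≥ 0.05, so fail to reject H₀.
The data do not give significant evidence that the true slope on saturated fat intake is positive.

t = 1.090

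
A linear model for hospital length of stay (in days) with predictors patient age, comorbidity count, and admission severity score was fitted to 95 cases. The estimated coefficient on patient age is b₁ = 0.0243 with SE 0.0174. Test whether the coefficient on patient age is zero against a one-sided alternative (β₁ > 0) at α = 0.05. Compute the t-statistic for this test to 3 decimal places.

t = 1.397

H₀: β₁ = 0 vs H₁: β₁ > 0.
t = (b₁ − β₁⁰)/SE = 0.0243 / 0.0174 = 1.397.
df = n − k − 1 = 95 − 3 − 1 = 91.
One-sided p ≈ 0.0830, which is ≥ 0.05, so fail to reject H₀.
The data do not give significant evidence that the true slope on patient age is positive, holding the other predictors fixed.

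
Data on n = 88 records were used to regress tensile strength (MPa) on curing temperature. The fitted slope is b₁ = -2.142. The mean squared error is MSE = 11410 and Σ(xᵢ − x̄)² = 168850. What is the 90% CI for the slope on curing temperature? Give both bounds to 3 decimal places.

SE(b₁) = √(MSE/Sₓₓ) = √(11410/168850) = 0.259951.
df = n − 2 = 86.
t* = t_{0.05, 86} = 1.662765.
Margin = t* × SE = 1.662765 × 0.259951 = 0.43224.
CI: -2.142 ± 0.43224 → (-2.574, -1.710).
With 90% confidence, each one-unit increase in curing temperature is associated with a change of between -2.574 and -1.710 MPa in tensile strength.

(-2.574, -1.710)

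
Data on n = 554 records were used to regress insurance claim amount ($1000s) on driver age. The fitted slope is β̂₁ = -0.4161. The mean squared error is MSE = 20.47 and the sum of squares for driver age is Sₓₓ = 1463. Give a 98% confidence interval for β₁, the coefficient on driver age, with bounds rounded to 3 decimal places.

(-0.692, -0.140)

SE(β̂₁) = √(MSE/Sₓₓ) = √(20.47/1463) = 0.118287.
df = n − 2 = 552.
t* = t_{0.01, 552} = 2.333122.
Margin = t* × SE = 2.333122 × 0.118287 = 0.27598.
CI: -0.4161 ± 0.27598 → (-0.692, -0.140).
With 98% confidence, each one-unit increase in driver age is associated with a change of between -0.692 and -0.140 $1000s in insurance claim amount.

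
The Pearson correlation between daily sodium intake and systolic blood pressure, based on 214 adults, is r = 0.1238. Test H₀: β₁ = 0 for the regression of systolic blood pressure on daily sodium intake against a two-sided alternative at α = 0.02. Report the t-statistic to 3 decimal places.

t = 1.817

t = r·√(n − 2)/√(1 − r²) = 0.1238·√212/√0.984674 = 1.817.
df = n − 2 = 212.
Two-sided p ≈ 0.0707, which is ≥ 0.02, so fail to reject H₀.
The data do not give significant evidence of a linear association between daily sodium intake and systolic blood pressure.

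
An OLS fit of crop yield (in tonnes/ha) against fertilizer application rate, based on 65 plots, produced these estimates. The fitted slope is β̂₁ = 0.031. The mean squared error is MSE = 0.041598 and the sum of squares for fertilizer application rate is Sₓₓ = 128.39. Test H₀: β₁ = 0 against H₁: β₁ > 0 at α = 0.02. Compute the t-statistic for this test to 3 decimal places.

SE(β̂₁) = √(MSE/Sₓₓ) = √(0.041598/128.39) = 0.0179999.
t = 0.031 / 0.0179999 = 1.722.
df = n − 2 = 63.
One-sided p ≈ 0.0450, which is ≥ 0.02, so fail to reject H₀.
The data do not give significant evidence that the true slope on fertilizer application rate is positive.

t = 1.722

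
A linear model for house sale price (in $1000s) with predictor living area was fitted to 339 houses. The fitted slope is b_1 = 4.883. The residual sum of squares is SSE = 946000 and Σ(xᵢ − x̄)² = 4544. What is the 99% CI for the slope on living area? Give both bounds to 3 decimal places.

MSE = SSE/(n − 2) = 946000/337 = 2807.12.
SE(b_1) = √(MSE/Sₓₓ) = √(2807.12/4544) = 0.78598.
df = n − 2 = 337.
t* = t_{0.005, 337} = 2.590497.
Margin = t* × SE = 2.590497 × 0.78598 = 2.03608.
CI: 4.883 ± 2.03608 → (2.847, 6.919).
With 99% confidence, each one-unit increase in living area is associated with a change of between 2.847 and 6.919 $1000s in house sale price.

(2.847, 6.919)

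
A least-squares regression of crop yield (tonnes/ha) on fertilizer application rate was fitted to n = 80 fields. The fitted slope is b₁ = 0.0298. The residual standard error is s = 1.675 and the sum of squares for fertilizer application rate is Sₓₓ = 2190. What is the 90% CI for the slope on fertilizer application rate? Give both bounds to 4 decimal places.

(-0.0298, 0.0894)

SE(b₁) = s/√Sₓₓ = 1.675/√2190 = 0.0357926.
df = n − 2 = 78.
t* = t_{0.05, 78} = 1.664625.
Margin = t* × SE = 1.664625 × 0.0357926 = 0.059581.
CI: 0.0298 ± 0.059581 → (-0.0298, 0.0894).
With 90% confidence, each one-unit increase in fertilizer application rate is associated with a change of between -0.0298 and 0.0894 tonnes/ha in crop yield.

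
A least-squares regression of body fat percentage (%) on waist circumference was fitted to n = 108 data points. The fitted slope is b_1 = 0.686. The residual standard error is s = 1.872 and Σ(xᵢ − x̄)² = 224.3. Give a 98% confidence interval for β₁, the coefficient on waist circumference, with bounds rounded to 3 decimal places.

(0.391, 0.981)

SE(b_1) = s/√Sₓₓ = 1.872/√224.3 = 0.124995.
df = n − 2 = 106.
t* = t_{0.01, 106} = 2.362043.
Margin = t* × SE = 2.362043 × 0.124995 = 0.29524.
CI: 0.686 ± 0.29524 → (0.391, 0.981).
With 98% confidence, each one-unit increase in waist circumference is associated with a change of between 0.391 and 0.981 % in body fat percentage.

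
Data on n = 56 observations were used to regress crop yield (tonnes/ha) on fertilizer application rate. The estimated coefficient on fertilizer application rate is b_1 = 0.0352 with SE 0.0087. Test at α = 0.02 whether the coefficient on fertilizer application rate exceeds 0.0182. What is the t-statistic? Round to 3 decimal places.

t = 1.954

H₀: β₁ = 0.0182 vs H₁: β₁ > 0.0182.
t = (b_1 − β₁⁰)/SE = (0.0352 − 0.0182) / 0.0087 = 1.954.
df = n − 2 = 56 − 2 = 54.
One-sided p ≈ 0.0279, which is ≥ 0.02, so fail to reject H₀.
The data do not give significant evidence that the true slope on fertilizer application rate exceeds 0.0182 tonnes/ha per unit.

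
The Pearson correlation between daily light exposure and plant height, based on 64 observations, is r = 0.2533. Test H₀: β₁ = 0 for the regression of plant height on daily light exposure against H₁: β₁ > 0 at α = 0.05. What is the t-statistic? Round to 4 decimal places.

t = r·√(n − 2)/√(1 − r²) = 0.2533·√62/√0.935839 = 2.0617.
df = n − 2 = 62.
One-sided p ≈ 0.0217, which is < 0.05, so reject H₀.
There is evidence of a linear association between daily light exposure and plant height.

t = 2.0617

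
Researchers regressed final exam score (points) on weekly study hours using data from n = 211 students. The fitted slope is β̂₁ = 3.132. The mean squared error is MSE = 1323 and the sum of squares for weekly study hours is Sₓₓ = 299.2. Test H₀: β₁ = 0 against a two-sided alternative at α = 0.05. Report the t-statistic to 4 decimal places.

t = 1.4894

SE(β̂₁) = √(MSE/Sₓₓ) = √(1323/299.2) = 2.10281.
t = 3.132 / 2.10281 = 1.4894.
df = n − 2 = 209.
Two-sided p ≈ 0.1379, which is ≥ 0.05, so fail to reject H₀.
The data do not give significant evidence of an association between weekly study hours and final exam score.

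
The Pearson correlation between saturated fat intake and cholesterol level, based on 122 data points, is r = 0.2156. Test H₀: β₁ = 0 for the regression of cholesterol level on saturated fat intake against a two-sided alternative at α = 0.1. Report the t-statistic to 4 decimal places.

t = 2.4187

t = r·√(n − 2)/√(1 − r²) = 0.2156·√120/√0.953517 = 2.4187.
df = n − 2 = 120.
Two-sided p ≈ 0.0171, which is < 0.1, so reject H₀.
There is evidence of a linear association between saturated fat intake and cholesterol level.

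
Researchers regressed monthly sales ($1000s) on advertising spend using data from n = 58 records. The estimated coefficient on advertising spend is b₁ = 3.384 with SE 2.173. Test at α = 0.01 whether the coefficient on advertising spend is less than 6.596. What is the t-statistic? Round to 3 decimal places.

t = -1.478

H₀: β₁ = 6.596 vs H₁: β₁ < 6.596.
t = (b₁ − β₁⁰)/SE = (3.384 − 6.596) / 2.173 = -1.478.
df = n − 2 = 58 − 2 = 56.
One-sided p ≈ 0.0725, which is ≥ 0.01, so fail to reject H₀.
The data do not give significant evidence that the true slope on advertising spend is below 6.596 $1000s per unit.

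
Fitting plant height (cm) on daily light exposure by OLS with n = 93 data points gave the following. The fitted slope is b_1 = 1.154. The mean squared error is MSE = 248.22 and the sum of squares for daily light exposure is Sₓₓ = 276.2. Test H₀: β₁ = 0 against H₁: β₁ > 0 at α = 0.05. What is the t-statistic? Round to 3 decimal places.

SE(b_1) = √(MSE/Sₓₓ) = √(248.22/276.2) = 0.947996.
t = 1.154 / 0.947996 = 1.217.
df = n − 2 = 91.
One-sided p ≈ 0.1133, which is ≥ 0.05, so fail to reject H₀.
The data do not give significant evidence that the true slope on daily light exposure is positive.

t = 1.217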